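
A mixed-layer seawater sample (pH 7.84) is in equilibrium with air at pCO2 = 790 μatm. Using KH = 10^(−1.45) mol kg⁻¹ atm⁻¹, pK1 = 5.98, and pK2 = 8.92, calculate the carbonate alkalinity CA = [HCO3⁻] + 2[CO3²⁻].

CA = 2.37 mmol/kg

[CO2*] = KH · pCO2 = 10^(−1.45) × 790×10^-6 = 2.803×10^-5 mol/kg
α₀ = 1/(1 + K1/[H⁺] + K1K2/[H⁺]²) = 1/(1 + 10^+1.86 + 10^+0.78) = 0.01258
DIC = [CO2*]/α₀ = 2.803×10^-5 / 0.01258 = 2.228 mmol/kg
CA = (α₁ + 2α₂)·DIC = (0.9116 + 2×0.07582) × 2.228 = 2.37 mmol/kg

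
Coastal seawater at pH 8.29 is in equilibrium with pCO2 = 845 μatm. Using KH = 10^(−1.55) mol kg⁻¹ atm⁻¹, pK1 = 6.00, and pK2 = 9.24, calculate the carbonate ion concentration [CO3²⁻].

[CO3²⁻] = 0.521 mmol/kg

[CO2*] = KH · pCO2 = 10^(−1.55) × 845×10^-6 = 2.382×10^-5 mol/kg
α₀ = 1/(1 + K1/[H⁺] + K1K2/[H⁺]²) = 1/(1 + 10^+2.29 + 10^+1.34) = 0.004590
DIC = [CO2*]/α₀ = 2.382×10^-5 / 0.004590 = 5.188 mmol/kg
[CO3²⁻] = α₂·DIC; α₂ = 0.1004, so [CO3²⁻] = 0.1004 × 5.188 = 0.521 mmol/kg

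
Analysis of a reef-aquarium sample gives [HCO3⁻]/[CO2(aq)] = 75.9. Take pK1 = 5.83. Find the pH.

pH = 7.71

From K1 = [H⁺][HCO3⁻]/[CO2(aq)]:  pH = pK1 + log₁₀([HCO3⁻]/[CO2(aq)])
log₁₀(75.9) = +1.880
pH = 5.83 + (+1.880) = 7.71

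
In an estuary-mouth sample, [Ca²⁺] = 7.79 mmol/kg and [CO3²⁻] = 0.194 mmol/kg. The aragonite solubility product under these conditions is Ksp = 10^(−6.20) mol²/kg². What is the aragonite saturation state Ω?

Ksp = 10^(−6.20) = 6.310×10^-7
Ω = [Ca²⁺][CO3²⁻]/Ksp = (7.79×10^-3)(0.194×10^-3) / 6.310×10^-7 = 2.40

Ω = 2.40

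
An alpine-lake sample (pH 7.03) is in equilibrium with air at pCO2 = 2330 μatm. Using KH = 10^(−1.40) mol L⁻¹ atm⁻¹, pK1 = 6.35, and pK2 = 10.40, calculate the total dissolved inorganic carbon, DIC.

DIC = 0.537 mmol/L

[CO2*] = KH · pCO2 = 10^(−1.40) × 2330×10^-6 = 9.276×10^-5 mol/L
α₀ = 1/(1 + K1/[H⁺] + K1K2/[H⁺]²) = 1/(1 + 10^+0.68 + 10^-2.69) = 0.1728
DIC = [CO2*]/α₀ = 9.276×10^-5 / 0.1728 = 0.537 mmol/L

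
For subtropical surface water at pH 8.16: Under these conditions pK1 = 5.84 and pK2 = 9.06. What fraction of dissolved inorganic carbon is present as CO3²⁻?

α₂ = 1 / (1 + [H⁺]/K2 + [H⁺]²/(K1K2)) = 1 / (1 + 10^+0.90 + 10^-1.42)
   = 1 / (1 + 7.9433 + 0.038019) = 1/8.9813 = 0.1113

α₂ = 0.111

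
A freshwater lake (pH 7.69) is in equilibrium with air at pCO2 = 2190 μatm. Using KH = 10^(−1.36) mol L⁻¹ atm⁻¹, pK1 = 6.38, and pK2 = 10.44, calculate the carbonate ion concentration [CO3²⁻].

[CO2*] = KH · pCO2 = 10^(−1.36) × 2190×10^-6 = 9.560×10^-5 mol/L
α₀ = 1/(1 + K1/[H⁺] + K1K2/[H⁺]²) = 1/(1 + 10^+1.31 + 10^-1.44) = 0.04661
DIC = [CO2*]/α₀ = 9.560×10^-5 / 0.04661 = 2.051 mmol/L
[CO3²⁻] = α₂·DIC; α₂ = 0.001692, so [CO3²⁻] = 0.001692 × 2.051 = 0.00347 mmol/L = 3.47 μmol/L

[CO3²⁻] = 3.47 μmol/L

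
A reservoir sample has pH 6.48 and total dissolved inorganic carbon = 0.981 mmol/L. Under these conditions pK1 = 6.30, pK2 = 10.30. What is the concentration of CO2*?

[CO2*] = 0.390 mmol/L

α₀ = 1 / (1 + K1/[H⁺] + K1K2/[H⁺]²) = 1 / (1 + 10^+0.18 + 10^-3.64)
   = 1 / (1 + 1.5136 + 0.00022909) = 1/2.5138 = 0.3978
[CO2*] = α₀ × DIC = 0.3978 × 0.981 = 0.390 mmol/L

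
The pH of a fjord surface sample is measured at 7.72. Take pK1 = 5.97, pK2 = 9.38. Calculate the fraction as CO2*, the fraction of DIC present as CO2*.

α₀ = 1 / (1 + K1/[H⁺] + K1K2/[H⁺]²) = 1 / (1 + 10^+1.75 + 10^+0.09)
   = 1 / (1 + 56.234 + 1.2303) = 1/58.464 = 0.01710

α₀ = 0.0171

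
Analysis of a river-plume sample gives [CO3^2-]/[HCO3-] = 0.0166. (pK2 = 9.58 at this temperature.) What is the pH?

pH = 7.80

From K2 = [H⁺][CO3^2-]/[HCO3-]:  pH = pK2 + log₁₀([CO3^2-]/[HCO3-])
log₁₀(0.0166) = -1.780
pH = 9.58 + (-1.780) = 7.80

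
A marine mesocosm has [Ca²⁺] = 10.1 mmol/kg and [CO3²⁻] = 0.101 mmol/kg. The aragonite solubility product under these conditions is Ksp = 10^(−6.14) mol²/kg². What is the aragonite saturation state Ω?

Ω = 1.41

Ksp = 10^(−6.14) = 7.244×10^-7
Ω = [Ca²⁺][CO3²⁻]/Ksp = (10.1×10^-3)(0.101×10^-3) / 7.244×10^-7 = 1.41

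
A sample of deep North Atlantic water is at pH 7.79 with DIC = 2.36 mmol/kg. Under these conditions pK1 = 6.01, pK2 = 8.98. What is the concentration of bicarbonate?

[HCO3⁻] = 2.18 mmol/kg

α₁ = 1 / (1 + [H⁺]/K1 + K2/[H⁺]) = 1 / (1 + 10^-1.78 + 10^-1.19)
   = 1 / (1 + 0.016596 + 0.064565) = 1/1.0812 = 0.9249
[HCO3⁻] = α₁ × DIC = 0.9249 × 2.36 = 2.18 mmol/kg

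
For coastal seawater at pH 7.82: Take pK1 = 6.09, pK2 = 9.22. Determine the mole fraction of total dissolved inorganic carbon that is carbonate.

α₂ = 0.0376

α₂ = 1 / (1 + [H⁺]/K2 + [H⁺]²/(K1K2)) = 1 / (1 + 10^+1.40 + 10^-0.33)
   = 1 / (1 + 25.119 + 0.46774) = 1/26.587 = 0.03761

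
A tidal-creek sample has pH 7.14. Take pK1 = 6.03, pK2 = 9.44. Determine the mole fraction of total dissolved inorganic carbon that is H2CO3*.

α₀ = 1 / (1 + K1/[H⁺] + K1K2/[H⁺]²) = 1 / (1 + 10^+1.11 + 10^-1.19)
   = 1 / (1 + 12.882 + 0.064565) = 1/13.947 = 0.07170

α₀ = 0.0717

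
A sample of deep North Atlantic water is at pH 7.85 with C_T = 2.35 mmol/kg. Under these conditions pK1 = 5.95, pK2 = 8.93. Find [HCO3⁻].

[HCO3⁻] = 2.14 mmol/kg

α₁ = 1 / (1 + [H⁺]/K1 + K2/[H⁺]) = 1 / (1 + 10^-1.90 + 10^-1.08)
   = 1 / (1 + 0.012589 + 0.083176) = 1/1.0958 = 0.9126
[HCO3⁻] = α₁ × DIC = 0.9126 × 2.35 = 2.14 mmol/kg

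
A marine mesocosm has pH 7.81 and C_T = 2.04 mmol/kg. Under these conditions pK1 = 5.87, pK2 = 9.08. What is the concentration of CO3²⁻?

α₂ = 1 / (1 + [H⁺]/K2 + [H⁺]²/(K1K2)) = 1 / (1 + 10^+1.27 + 10^-0.67)
   = 1 / (1 + 18.621 + 0.21380) = 1/19.835 = 0.05042
[CO3²⁻] = α₂ × DIC = 0.05042 × 2.04 = 0.103 mmol/kg

[CO3²⁻] = 0.103 mmol/kg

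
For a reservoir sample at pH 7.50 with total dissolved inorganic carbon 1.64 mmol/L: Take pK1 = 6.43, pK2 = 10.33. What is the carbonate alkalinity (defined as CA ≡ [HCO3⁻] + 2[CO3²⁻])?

CA = [HCO3⁻] + 2[CO3²⁻] = (α₁ + 2α₂)·DIC
At pH 7.50: [H⁺]/K1 = 10^-1.07 = 0.085114, K2/[H⁺] = 10^-2.83 = 0.0014791
α₁ = 1/(1 + 0.085114 + 0.0014791) = 1/1.0866 = 0.9203; α₂ = α₁·K2/[H⁺] = 0.001361
α₁ + 2α₂ = 0.9230
CA = 0.9230 × 1.64 = 1.51 mmol/L

CA = 1.51 mmol/L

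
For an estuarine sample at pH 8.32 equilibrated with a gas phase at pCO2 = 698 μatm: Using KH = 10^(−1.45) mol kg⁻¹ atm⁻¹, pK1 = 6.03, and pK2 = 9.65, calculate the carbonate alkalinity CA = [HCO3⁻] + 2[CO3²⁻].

CA = 5.28 mmol/kg

[CO2*] = KH · pCO2 = 10^(−1.45) × 698×10^-6 = 2.477×10^-5 mol/kg
α₀ = 1/(1 + K1/[H⁺] + K1K2/[H⁺]²) = 1/(1 + 10^+2.29 + 10^+0.96) = 0.004876
DIC = [CO2*]/α₀ = 2.477×10^-5 / 0.004876 = 5.080 mmol/kg
CA = (α₁ + 2α₂)·DIC = (0.9507 + 2×0.04447) × 5.080 = 5.28 mmol/kg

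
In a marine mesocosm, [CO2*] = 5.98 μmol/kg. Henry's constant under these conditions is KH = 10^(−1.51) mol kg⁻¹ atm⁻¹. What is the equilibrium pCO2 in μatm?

pCO2 = 194 μatm

KH = 10^(−1.51) = 3.090×10^-2 mol kg⁻¹ atm⁻¹
pCO2 = [CO2*]/KH = 5.98×10^-6 / 3.090×10^-2 = 1.94×10^-4 atm = 194 μatm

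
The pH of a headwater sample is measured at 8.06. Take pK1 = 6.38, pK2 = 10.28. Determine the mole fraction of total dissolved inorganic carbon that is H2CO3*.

α₀ = 0.0203

α₀ = 1 / (1 + K1/[H⁺] + K1K2/[H⁺]²) = 1 / (1 + 10^+1.68 + 10^-0.54)
   = 1 / (1 + 47.863 + 0.28840) = 1/49.151 = 0.02035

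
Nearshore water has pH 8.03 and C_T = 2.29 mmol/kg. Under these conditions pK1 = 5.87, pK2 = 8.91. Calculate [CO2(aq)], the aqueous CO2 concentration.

[CO2*] = 13.9 μmol/kg

α₀ = 1 / (1 + K1/[H⁺] + K1K2/[H⁺]²) = 1 / (1 + 10^+2.16 + 10^+1.28)
   = 1 / (1 + 144.54 + 19.055) = 1/164.60 = 0.006075
[CO2*] = α₀ × DIC = 0.006075 × 2.29 = 0.0139 mmol/kg = 13.9 μmol/kg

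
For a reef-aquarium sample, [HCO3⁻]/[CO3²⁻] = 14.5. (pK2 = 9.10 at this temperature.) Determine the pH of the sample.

From K2 = [H⁺][CO3²⁻]/[HCO3⁻]:  pH = pK2 − log₁₀([HCO3⁻]/[CO3²⁻])
log₁₀(14.5) = +1.161
pH = 9.10 − (+1.161) = 7.94

pH = 7.94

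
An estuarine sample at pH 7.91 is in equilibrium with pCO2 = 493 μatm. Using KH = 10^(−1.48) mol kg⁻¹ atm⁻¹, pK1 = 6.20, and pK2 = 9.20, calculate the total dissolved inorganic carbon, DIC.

[CO2*] = KH · pCO2 = 10^(−1.48) × 493×10^-6 = 1.632×10^-5 mol/kg
α₀ = 1/(1 + K1/[H⁺] + K1K2/[H⁺]²) = 1/(1 + 10^+1.71 + 10^+0.42) = 0.01821
DIC = [CO2*]/α₀ = 1.632×10^-5 / 0.01821 = 0.896 mmol/kg

DIC = 0.896 mmol/kg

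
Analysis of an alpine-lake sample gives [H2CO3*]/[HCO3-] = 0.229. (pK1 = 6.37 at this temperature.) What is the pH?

From K1 = [H⁺][HCO3-]/[H2CO3*]:  pH = pK1 − log₁₀([H2CO3*]/[HCO3-])
log₁₀(0.229) = -0.640
pH = 6.37 − (-0.640) = 7.01

pH = 7.01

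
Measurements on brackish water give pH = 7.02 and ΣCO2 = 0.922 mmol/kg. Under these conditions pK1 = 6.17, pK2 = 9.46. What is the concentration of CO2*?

α₀ = 1 / (1 + K1/[H⁺] + K1K2/[H⁺]²) = 1 / (1 + 10^+0.85 + 10^-1.59)
   = 1 / (1 + 7.0795 + 0.025704) = 1/8.1052 = 0.1234
[CO2*] = α₀ × DIC = 0.1234 × 0.922 = 0.114 mmol/kg

[CO2*] = 0.114 mmol/kg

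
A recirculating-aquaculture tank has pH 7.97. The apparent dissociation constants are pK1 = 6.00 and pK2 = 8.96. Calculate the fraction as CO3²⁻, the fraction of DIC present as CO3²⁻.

α₂ = 1 / (1 + [H⁺]/K2 + [H⁺]²/(K1K2)) = 1 / (1 + 10^+0.99 + 10^-0.98)
   = 1 / (1 + 9.7724 + 0.10471) = 1/10.877 = 0.09194

α₂ = 0.0919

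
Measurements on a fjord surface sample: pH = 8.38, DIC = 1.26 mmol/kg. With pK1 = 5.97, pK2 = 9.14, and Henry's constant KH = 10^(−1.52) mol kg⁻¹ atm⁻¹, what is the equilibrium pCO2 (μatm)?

α₀ = 1 / (1 + K1/[H⁺] + K1K2/[H⁺]²) = 1 / (1 + 10^+2.41 + 10^+1.65)
   = 1 / (1 + 257.04 + 44.668) = 1/302.71 = 0.003304
[CO2*] = α₀ × DIC = 0.003304 × 1.26 = 0.004162 mmol/kg = 4.162 μmol/kg
pCO2 = [CO2*]/KH = 4.162×10^-6 / 3.020×10^-2 = 138 μatm

pCO2 = 138 μatm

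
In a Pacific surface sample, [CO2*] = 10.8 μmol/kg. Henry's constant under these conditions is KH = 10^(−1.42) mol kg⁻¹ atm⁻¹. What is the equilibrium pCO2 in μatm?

pCO2 = 284 μatm

KH = 10^(−1.42) = 3.802×10^-2 mol kg⁻¹ atm⁻¹
pCO2 = [CO2*]/KH = 10.8×10^-6 / 3.802×10^-2 = 2.84×10^-4 atm = 284 μatm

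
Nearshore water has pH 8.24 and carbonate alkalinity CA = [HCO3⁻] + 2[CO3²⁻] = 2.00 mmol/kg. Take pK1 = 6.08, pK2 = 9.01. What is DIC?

CA = [HCO3⁻] + 2[CO3²⁻] = (α₁ + 2α₂)·DIC
At pH 8.24: [H⁺]/K1 = 10^-2.16 = 0.0069183, K2/[H⁺] = 10^-0.77 = 0.16982
α₁ = 1/(1 + 0.0069183 + 0.16982) = 1/1.1767 = 0.8498; α₂ = α₁·K2/[H⁺] = 0.1443
α₁ + 2α₂ = 1.1384
DIC = CA / (α₁ + 2α₂) = 2.00 / 1.1384 = 1.76 mmol/kg

DIC = 1.76 mmol/kg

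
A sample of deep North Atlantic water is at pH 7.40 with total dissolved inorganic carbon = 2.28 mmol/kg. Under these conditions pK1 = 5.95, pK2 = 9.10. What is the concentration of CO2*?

α₀ = 1 / (1 + K1/[H⁺] + K1K2/[H⁺]²) = 1 / (1 + 10^+1.45 + 10^-0.25)
   = 1 / (1 + 28.184 + 0.56234) = 1/29.746 = 0.03362
[CO2*] = α₀ × DIC = 0.03362 × 2.28 = 0.0766 mmol/kg

[CO2*] = 0.0766 mmol/kg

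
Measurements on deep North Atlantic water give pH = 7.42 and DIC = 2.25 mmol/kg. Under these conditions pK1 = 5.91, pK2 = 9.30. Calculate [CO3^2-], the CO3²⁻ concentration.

α₂ = 1 / (1 + [H⁺]/K2 + [H⁺]²/(K1K2)) = 1 / (1 + 10^+1.88 + 10^+0.37)
   = 1 / (1 + 75.858 + 2.3442) = 1/79.202 = 0.01263
[CO3²⁻] = α₂ × DIC = 0.01263 × 2.25 = 0.0284 mmol/kg

[CO3²⁻] = 0.0284 mmol/kg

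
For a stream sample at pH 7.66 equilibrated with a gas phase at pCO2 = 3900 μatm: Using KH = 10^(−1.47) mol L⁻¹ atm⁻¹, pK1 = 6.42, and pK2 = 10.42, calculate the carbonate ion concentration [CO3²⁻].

[CO2*] = KH · pCO2 = 10^(−1.47) × 3900×10^-6 = 1.321×10^-4 mol/L
α₀ = 1/(1 + K1/[H⁺] + K1K2/[H⁺]²) = 1/(1 + 10^+1.24 + 10^-1.52) = 0.05432
DIC = [CO2*]/α₀ = 1.321×10^-4 / 0.05432 = 2.433 mmol/L
[CO3²⁻] = α₂·DIC; α₂ = 0.001641, so [CO3²⁻] = 0.001641 × 2.433 = 0.00399 mmol/L = 3.99 μmol/L

[CO3²⁻] = 3.99 μmol/L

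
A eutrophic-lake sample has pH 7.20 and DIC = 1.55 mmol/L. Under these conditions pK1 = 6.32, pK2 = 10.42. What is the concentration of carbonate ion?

α₂ = 1 / (1 + [H⁺]/K2 + [H⁺]²/(K1K2)) = 1 / (1 + 10^+3.22 + 10^+2.34)
   = 1 / (1 + 1659.6 + 218.78) = 1/1879.4 = 0.0005321
[CO3²⁻] = α₂ × DIC = 0.0005321 × 1.55 = 0.000825 mmol/L = 0.825 μmol/L

[CO3²⁻] = 0.825 μmol/L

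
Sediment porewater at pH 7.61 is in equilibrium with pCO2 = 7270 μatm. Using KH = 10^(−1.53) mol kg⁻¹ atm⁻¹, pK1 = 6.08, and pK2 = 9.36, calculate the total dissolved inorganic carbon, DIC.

DIC = 7.61 mmol/kg

[CO2*] = KH · pCO2 = 10^(−1.53) × 7270×10^-6 = 2.146×10^-4 mol/kg
α₀ = 1/(1 + K1/[H⁺] + K1K2/[H⁺]²) = 1/(1 + 10^+1.53 + 10^-0.22) = 0.02818
DIC = [CO2*]/α₀ = 2.146×10^-4 / 0.02818 = 7.61 mmol/kg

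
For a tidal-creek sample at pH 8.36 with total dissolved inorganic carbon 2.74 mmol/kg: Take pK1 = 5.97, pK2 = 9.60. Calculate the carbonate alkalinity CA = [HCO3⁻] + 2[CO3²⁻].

CA = [HCO3⁻] + 2[CO3²⁻] = (α₁ + 2α₂)·DIC
At pH 8.36: [H⁺]/K1 = 10^-2.39 = 0.0040738, K2/[H⁺] = 10^-1.24 = 0.057544
α₁ = 1/(1 + 0.0040738 + 0.057544) = 1/1.0616 = 0.9420; α₂ = α₁·K2/[H⁺] = 0.05420
α₁ + 2α₂ = 1.0504
CA = 1.0504 × 2.74 = 2.88 mmol/kg

CA = 2.88 mmol/kg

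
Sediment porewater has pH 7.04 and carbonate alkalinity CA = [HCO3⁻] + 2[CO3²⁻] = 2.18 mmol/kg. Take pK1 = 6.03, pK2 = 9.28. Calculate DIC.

DIC = 2.38 mmol/kg

CA = [HCO3⁻] + 2[CO3²⁻] = (α₁ + 2α₂)·DIC
At pH 7.04: [H⁺]/K1 = 10^-1.01 = 0.097724, K2/[H⁺] = 10^-2.24 = 0.0057544
α₁ = 1/(1 + 0.097724 + 0.0057544) = 1/1.1035 = 0.9062; α₂ = α₁·K2/[H⁺] = 0.005215
α₁ + 2α₂ = 0.9167
DIC = CA / (α₁ + 2α₂) = 2.18 / 0.9167 = 2.38 mmol/kg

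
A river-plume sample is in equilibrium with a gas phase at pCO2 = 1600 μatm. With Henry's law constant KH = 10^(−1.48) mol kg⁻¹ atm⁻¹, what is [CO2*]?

[CO2*] = 53.0 μmol/kg

KH = 10^(−1.48) = 3.311×10^-2 mol kg⁻¹ atm⁻¹
[CO2*] = KH · pCO2 = 3.311×10^-2 × 1600×10^-6 atm = 5.30×10^-5 mol/kg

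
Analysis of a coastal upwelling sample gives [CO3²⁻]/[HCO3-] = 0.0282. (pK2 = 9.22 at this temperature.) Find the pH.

From K2 = [H⁺][CO3²⁻]/[HCO3-]:  pH = pK2 + log₁₀([CO3²⁻]/[HCO3-])
log₁₀(0.0282) = -1.550
pH = 9.22 + (-1.550) = 7.67

pH = 7.67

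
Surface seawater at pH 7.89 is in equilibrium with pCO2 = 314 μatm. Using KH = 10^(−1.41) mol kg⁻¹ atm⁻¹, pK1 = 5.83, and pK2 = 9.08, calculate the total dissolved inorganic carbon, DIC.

[CO2*] = KH · pCO2 = 10^(−1.41) × 314×10^-6 = 1.222×10^-5 mol/kg
α₀ = 1/(1 + K1/[H⁺] + K1K2/[H⁺]²) = 1/(1 + 10^+2.06 + 10^+0.87) = 0.008115
DIC = [CO2*]/α₀ = 1.222×10^-5 / 0.008115 = 1.51 mmol/kg

DIC = 1.51 mmol/kg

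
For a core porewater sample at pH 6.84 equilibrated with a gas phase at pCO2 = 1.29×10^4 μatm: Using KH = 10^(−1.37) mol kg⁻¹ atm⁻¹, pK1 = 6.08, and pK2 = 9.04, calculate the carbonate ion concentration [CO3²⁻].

[CO2*] = KH · pCO2 = 10^(−1.37) × 1.29×10^4×10^-6 = 5.503×10^-4 mol/kg
α₀ = 1/(1 + K1/[H⁺] + K1K2/[H⁺]²) = 1/(1 + 10^+0.76 + 10^-1.44) = 0.1473
DIC = [CO2*]/α₀ = 5.503×10^-4 / 0.1473 = 3.737 mmol/kg
[CO3²⁻] = α₂·DIC; α₂ = 0.005347, so [CO3²⁻] = 0.005347 × 3.737 = 0.0200 mmol/kg = 20.0 μmol/kg

[CO3²⁻] = 20.0 μmol/kg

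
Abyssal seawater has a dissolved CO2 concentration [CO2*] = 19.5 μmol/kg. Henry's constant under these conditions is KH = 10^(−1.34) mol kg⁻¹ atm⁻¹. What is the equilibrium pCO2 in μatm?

pCO2 = 427 μatm

KH = 10^(−1.34) = 4.571×10^-2 mol kg⁻¹ atm⁻¹
pCO2 = [CO2*]/KH = 19.5×10^-6 / 4.571×10^-2 = 4.27×10^-4 atm = 427 μatm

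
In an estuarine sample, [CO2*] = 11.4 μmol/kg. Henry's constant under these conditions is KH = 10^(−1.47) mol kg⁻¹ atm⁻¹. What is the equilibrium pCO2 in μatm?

pCO2 = 336 μatm

KH = 10^(−1.47) = 3.388×10^-2 mol kg⁻¹ atm⁻¹
pCO2 = [CO2*]/KH = 11.4×10^-6 / 3.388×10^-2 = 3.36×10^-4 atm = 336 μatm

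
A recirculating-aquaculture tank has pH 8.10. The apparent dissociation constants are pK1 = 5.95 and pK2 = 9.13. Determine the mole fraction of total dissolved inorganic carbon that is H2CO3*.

α₀ = 1 / (1 + K1/[H⁺] + K1K2/[H⁺]²) = 1 / (1 + 10^+2.15 + 10^+1.12)
   = 1 / (1 + 141.25 + 13.183) = 1/155.44 = 0.006434

α₀ = 0.00643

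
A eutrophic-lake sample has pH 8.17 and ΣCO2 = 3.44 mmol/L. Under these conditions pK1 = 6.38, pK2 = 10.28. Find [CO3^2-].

[CO3²⁻] = 0.0261 mmol/L

α₂ = 1 / (1 + [H⁺]/K2 + [H⁺]²/(K1K2)) = 1 / (1 + 10^+2.11 + 10^+0.32)
   = 1 / (1 + 128.82 + 2.0893) = 1/131.91 = 0.007581
[CO3²⁻] = α₂ × DIC = 0.007581 × 3.44 = 0.0261 mmol/L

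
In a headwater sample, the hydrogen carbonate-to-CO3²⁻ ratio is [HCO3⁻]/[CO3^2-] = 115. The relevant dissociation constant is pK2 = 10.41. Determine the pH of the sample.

From K2 = [H⁺][CO3^2-]/[HCO3⁻]:  pH = pK2 − log₁₀([HCO3⁻]/[CO3^2-])
log₁₀(115) = +2.061
pH = 10.41 − (+2.061) = 8.35

pH = 8.35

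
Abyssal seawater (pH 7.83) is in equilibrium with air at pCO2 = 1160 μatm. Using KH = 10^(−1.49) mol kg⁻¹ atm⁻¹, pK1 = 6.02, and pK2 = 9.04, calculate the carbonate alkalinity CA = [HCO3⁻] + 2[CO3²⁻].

CA = 2.72 mmol/kg

[CO2*] = KH · pCO2 = 10^(−1.49) × 1160×10^-6 = 3.754×10^-5 mol/kg
α₀ = 1/(1 + K1/[H⁺] + K1K2/[H⁺]²) = 1/(1 + 10^+1.81 + 10^+0.60) = 0.01438
DIC = [CO2*]/α₀ = 3.754×10^-5 / 0.01438 = 2.611 mmol/kg
CA = (α₁ + 2α₂)·DIC = (0.9284 + 2×0.05724) × 2.611 = 2.72 mmol/kg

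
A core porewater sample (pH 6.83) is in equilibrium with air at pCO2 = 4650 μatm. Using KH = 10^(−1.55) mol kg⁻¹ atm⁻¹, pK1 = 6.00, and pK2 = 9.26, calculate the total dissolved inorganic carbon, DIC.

[CO2*] = KH · pCO2 = 10^(−1.55) × 4650×10^-6 = 1.311×10^-4 mol/kg
α₀ = 1/(1 + K1/[H⁺] + K1K2/[H⁺]²) = 1/(1 + 10^+0.83 + 10^-1.60) = 0.1284
DIC = [CO2*]/α₀ = 1.311×10^-4 / 0.1284 = 1.02 mmol/kg

DIC = 1.02 mmol/kg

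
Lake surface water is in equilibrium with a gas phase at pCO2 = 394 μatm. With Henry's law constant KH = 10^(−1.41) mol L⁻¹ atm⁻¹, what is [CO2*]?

[CO2*] = 15.3 μmol/L

KH = 10^(−1.41) = 3.890×10^-2 mol L⁻¹ atm⁻¹
[CO2*] = KH · pCO2 = 3.890×10^-2 × 394×10^-6 atm = 1.53×10^-5 mol/L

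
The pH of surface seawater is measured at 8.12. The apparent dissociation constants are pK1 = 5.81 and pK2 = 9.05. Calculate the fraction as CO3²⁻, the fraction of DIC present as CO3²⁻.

α₂ = 0.105

α₂ = 1 / (1 + [H⁺]/K2 + [H⁺]²/(K1K2)) = 1 / (1 + 10^+0.93 + 10^-1.38)
   = 1 / (1 + 8.5114 + 0.041687) = 1/9.5531 = 0.1047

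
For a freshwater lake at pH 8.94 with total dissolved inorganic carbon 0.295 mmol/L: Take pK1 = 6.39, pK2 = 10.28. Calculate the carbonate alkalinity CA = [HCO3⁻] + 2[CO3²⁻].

CA = [HCO3⁻] + 2[CO3²⁻] = (α₁ + 2α₂)·DIC
At pH 8.94: [H⁺]/K1 = 10^-2.55 = 0.0028184, K2/[H⁺] = 10^-1.34 = 0.045709
α₁ = 1/(1 + 0.0028184 + 0.045709) = 1/1.0485 = 0.9537; α₂ = α₁·K2/[H⁺] = 0.04359
α₁ + 2α₂ = 1.0409
CA = 1.0409 × 0.295 = 0.307 mmol/L

CA = 0.307 mmol/L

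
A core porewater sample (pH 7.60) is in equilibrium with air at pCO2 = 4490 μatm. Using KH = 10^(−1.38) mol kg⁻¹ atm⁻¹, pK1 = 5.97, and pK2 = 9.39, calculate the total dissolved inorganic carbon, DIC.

DIC = 8.30 mmol/kg

[CO2*] = KH · pCO2 = 10^(−1.38) × 4490×10^-6 = 1.872×10^-4 mol/kg
α₀ = 1/(1 + K1/[H⁺] + K1K2/[H⁺]²) = 1/(1 + 10^+1.63 + 10^-0.16) = 0.02255
DIC = [CO2*]/α₀ = 1.872×10^-4 / 0.02255 = 8.30 mmol/kg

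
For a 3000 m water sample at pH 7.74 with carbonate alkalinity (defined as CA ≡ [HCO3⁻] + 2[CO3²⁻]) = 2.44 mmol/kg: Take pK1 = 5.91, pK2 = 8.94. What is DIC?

CA = [HCO3⁻] + 2[CO3²⁻] = (α₁ + 2α₂)·DIC
At pH 7.74: [H⁺]/K1 = 10^-1.83 = 0.014791, K2/[H⁺] = 10^-1.20 = 0.063096
α₁ = 1/(1 + 0.014791 + 0.063096) = 1/1.0779 = 0.9277; α₂ = α₁·K2/[H⁺] = 0.05854
α₁ + 2α₂ = 1.0448
DIC = CA / (α₁ + 2α₂) = 2.44 / 1.0448 = 2.34 mmol/kg

DIC = 2.34 mmol/kg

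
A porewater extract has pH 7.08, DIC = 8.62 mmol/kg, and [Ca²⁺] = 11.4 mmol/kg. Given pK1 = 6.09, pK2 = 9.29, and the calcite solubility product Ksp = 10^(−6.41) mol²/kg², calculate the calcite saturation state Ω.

α₂ = 1 / (1 + [H⁺]/K2 + [H⁺]²/(K1K2)) = 1 / (1 + 10^+2.21 + 10^+1.22)
   = 1 / (1 + 162.18 + 16.596) = 1/179.78 = 0.005562
[CO3²⁻] = α₂ × DIC = 0.005562 × 8.62 = 0.04795 mmol/kg
Ksp = 10^(−6.41) = 3.890×10^-7
Ω = [Ca²⁺][CO3²⁻]/Ksp = (11.4×10^-3)(4.795×10^-5) / 3.890×10^-7 = 1.41

Ω = 1.41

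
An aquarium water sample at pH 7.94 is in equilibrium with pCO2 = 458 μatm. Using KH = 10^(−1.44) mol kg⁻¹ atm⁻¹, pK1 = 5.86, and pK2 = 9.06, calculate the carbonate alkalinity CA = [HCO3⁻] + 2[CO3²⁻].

[CO2*] = KH · pCO2 = 10^(−1.44) × 458×10^-6 = 1.663×10^-5 mol/kg
α₀ = 1/(1 + K1/[H⁺] + K1K2/[H⁺]²) = 1/(1 + 10^+2.08 + 10^+0.96) = 0.007672
DIC = [CO2*]/α₀ = 1.663×10^-5 / 0.007672 = 2.168 mmol/kg
CA = (α₁ + 2α₂)·DIC = (0.9224 + 2×0.06997) × 2.168 = 2.30 mmol/kg

CA = 2.30 mmol/kg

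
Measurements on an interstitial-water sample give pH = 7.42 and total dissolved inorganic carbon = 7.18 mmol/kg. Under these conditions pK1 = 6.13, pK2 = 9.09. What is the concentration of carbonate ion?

[CO3²⁻] = 0.143 mmol/kg

α₂ = 1 / (1 + [H⁺]/K2 + [H⁺]²/(K1K2)) = 1 / (1 + 10^+1.67 + 10^+0.38)
   = 1 / (1 + 46.774 + 2.3988) = 1/50.172 = 0.01993
[CO3²⁻] = α₂ × DIC = 0.01993 × 7.18 = 0.143 mmol/kg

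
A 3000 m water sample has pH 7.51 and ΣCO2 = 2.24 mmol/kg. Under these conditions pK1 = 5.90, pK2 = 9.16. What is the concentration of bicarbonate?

[HCO3⁻] = 2.14 mmol/kg

α₁ = 1 / (1 + [H⁺]/K1 + K2/[H⁺]) = 1 / (1 + 10^-1.61 + 10^-1.65)
   = 1 / (1 + 0.024547 + 0.022387) = 1/1.0469 = 0.9552
[HCO3⁻] = α₁ × DIC = 0.9552 × 2.24 = 2.14 mmol/kg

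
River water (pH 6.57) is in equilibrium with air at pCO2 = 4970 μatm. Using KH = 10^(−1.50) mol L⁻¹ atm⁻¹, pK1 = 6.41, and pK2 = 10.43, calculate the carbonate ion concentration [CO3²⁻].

[CO3²⁻] = 0.0314 μmol/L

[CO2*] = KH · pCO2 = 10^(−1.50) × 4970×10^-6 = 1.572×10^-4 mol/L
α₀ = 1/(1 + K1/[H⁺] + K1K2/[H⁺]²) = 1/(1 + 10^+0.16 + 10^-3.70) = 0.4089
DIC = [CO2*]/α₀ = 1.572×10^-4 / 0.4089 = 0.3844 mmol/L
[CO3²⁻] = α₂·DIC; α₂ = 8.158×10^-5, so [CO3²⁻] = 8.158×10^-5 × 0.3844 = 3.14×10^-5 mmol/L = 0.0314 μmol/L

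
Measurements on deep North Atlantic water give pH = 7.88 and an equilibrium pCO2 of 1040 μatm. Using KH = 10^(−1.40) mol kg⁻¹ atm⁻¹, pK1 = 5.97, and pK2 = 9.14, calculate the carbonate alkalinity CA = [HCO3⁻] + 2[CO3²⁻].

[CO2*] = KH · pCO2 = 10^(−1.40) × 1040×10^-6 = 4.140×10^-5 mol/kg
α₀ = 1/(1 + K1/[H⁺] + K1K2/[H⁺]²) = 1/(1 + 10^+1.91 + 10^+0.65) = 0.01153
DIC = [CO2*]/α₀ = 4.140×10^-5 / 0.01153 = 3.592 mmol/kg
CA = (α₁ + 2α₂)·DIC = (0.9370 + 2×0.05149) × 3.592 = 3.74 mmol/kg

CA = 3.74 mmol/kg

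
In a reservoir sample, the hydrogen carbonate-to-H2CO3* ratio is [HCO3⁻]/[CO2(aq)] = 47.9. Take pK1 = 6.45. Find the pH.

From K1 = [H⁺][HCO3⁻]/[CO2(aq)]:  pH = pK1 + log₁₀([HCO3⁻]/[CO2(aq)])
log₁₀(47.9) = +1.680
pH = 6.45 + (+1.680) = 8.13

pH = 8.13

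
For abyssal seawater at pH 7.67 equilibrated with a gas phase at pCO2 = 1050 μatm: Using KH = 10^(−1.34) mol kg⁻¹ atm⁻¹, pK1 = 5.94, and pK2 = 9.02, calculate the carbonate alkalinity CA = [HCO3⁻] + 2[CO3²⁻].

CA = 2.81 mmol/kg

[CO2*] = KH · pCO2 = 10^(−1.34) × 1050×10^-6 = 4.799×10^-5 mol/kg
α₀ = 1/(1 + K1/[H⁺] + K1K2/[H⁺]²) = 1/(1 + 10^+1.73 + 10^+0.38) = 0.01751
DIC = [CO2*]/α₀ = 4.799×10^-5 / 0.01751 = 2.741 mmol/kg
CA = (α₁ + 2α₂)·DIC = (0.9405 + 2×0.04201) × 2.741 = 2.81 mmol/kg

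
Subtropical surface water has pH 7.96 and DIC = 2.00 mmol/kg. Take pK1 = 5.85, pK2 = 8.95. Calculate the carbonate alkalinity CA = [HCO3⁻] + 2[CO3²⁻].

CA = 2.17 mmol/kg

CA = [HCO3⁻] + 2[CO3²⁻] = (α₁ + 2α₂)·DIC
At pH 7.96: [H⁺]/K1 = 10^-2.11 = 0.0077625, K2/[H⁺] = 10^-0.99 = 0.10233
α₁ = 1/(1 + 0.0077625 + 0.10233) = 1/1.1101 = 0.9008; α₂ = α₁·K2/[H⁺] = 0.09218
α₁ + 2α₂ = 1.0852
CA = 1.0852 × 2.00 = 2.17 mmol/kg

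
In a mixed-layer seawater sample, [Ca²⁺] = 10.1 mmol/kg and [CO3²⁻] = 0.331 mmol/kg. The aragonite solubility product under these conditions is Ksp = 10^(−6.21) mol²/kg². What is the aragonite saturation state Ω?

Ω = 5.42

Ksp = 10^(−6.21) = 6.166×10^-7
Ω = [Ca²⁺][CO3²⁻]/Ksp = (10.1×10^-3)(0.331×10^-3) / 6.166×10^-7 = 5.42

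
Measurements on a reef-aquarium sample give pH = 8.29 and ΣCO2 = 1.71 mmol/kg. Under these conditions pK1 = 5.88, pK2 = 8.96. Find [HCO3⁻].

α₁ = 1 / (1 + [H⁺]/K1 + K2/[H⁺]) = 1 / (1 + 10^-2.41 + 10^-0.67)
   = 1 / (1 + 0.0038905 + 0.21380) = 1/1.2177 = 0.8212
[HCO3⁻] = α₁ × DIC = 0.8212 × 1.71 = 1.40 mmol/kg

[HCO3⁻] = 1.40 mmol/kg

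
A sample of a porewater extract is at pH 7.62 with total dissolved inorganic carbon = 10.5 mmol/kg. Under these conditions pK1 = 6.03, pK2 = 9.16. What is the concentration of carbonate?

α₂ = 1 / (1 + [H⁺]/K2 + [H⁺]²/(K1K2)) = 1 / (1 + 10^+1.54 + 10^-0.05)
   = 1 / (1 + 34.674 + 0.89125) = 1/36.565 = 0.02735
[CO3²⁻] = α₂ × DIC = 0.02735 × 10.5 = 0.287 mmol/kg

[CO3²⁻] = 0.287 mmol/kg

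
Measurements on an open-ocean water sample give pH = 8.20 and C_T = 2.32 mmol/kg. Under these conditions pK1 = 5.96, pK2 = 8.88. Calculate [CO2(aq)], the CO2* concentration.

[CO2*] = 11.0 μmol/kg

α₀ = 1 / (1 + K1/[H⁺] + K1K2/[H⁺]²) = 1 / (1 + 10^+2.24 + 10^+1.56)
   = 1 / (1 + 173.78 + 36.308) = 1/211.09 = 0.004737
[CO2*] = α₀ × DIC = 0.004737 × 2.32 = 0.0110 mmol/kg = 11.0 μmol/kg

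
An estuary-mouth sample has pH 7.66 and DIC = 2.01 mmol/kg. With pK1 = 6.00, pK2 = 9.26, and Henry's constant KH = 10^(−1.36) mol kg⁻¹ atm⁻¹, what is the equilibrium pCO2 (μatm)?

pCO2 = 962 μatm

α₀ = 1 / (1 + K1/[H⁺] + K1K2/[H⁺]²) = 1 / (1 + 10^+1.66 + 10^+0.06)
   = 1 / (1 + 45.709 + 1.1482) = 1/47.857 = 0.02090
[CO2*] = α₀ × DIC = 0.02090 × 2.01 = 0.04200 mmol/kg
pCO2 = [CO2*]/KH = 4.200×10^-5 / 4.365×10^-2 = 962 μatm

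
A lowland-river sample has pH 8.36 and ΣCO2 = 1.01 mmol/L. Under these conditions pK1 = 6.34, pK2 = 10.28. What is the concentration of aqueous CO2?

[CO2*] = 9.44 μmol/L

α₀ = 1 / (1 + K1/[H⁺] + K1K2/[H⁺]²) = 1 / (1 + 10^+2.02 + 10^+0.10)
   = 1 / (1 + 104.71 + 1.2589) = 1/106.97 = 0.009348
[CO2*] = α₀ × DIC = 0.009348 × 1.01 = 0.00944 mmol/L = 9.44 μmol/L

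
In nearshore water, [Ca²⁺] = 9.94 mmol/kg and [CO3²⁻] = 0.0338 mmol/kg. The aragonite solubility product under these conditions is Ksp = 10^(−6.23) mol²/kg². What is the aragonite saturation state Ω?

Ω = 0.571

Ksp = 10^(−6.23) = 5.888×10^-7
Ω = [Ca²⁺][CO3²⁻]/Ksp = (9.94×10^-3)(0.0338×10^-3) / 5.888×10^-7 = 0.571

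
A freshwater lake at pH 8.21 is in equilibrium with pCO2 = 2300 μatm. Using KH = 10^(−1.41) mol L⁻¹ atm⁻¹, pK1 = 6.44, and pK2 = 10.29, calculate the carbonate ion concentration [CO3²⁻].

[CO3²⁻] = 0.0438 mmol/L

[CO2*] = KH · pCO2 = 10^(−1.41) × 2300×10^-6 = 8.948×10^-5 mol/L
α₀ = 1/(1 + K1/[H⁺] + K1K2/[H⁺]²) = 1/(1 + 10^+1.77 + 10^-0.31) = 0.01656
DIC = [CO2*]/α₀ = 8.948×10^-5 / 0.01656 = 5.402 mmol/L
[CO3²⁻] = α₂·DIC; α₂ = 0.008112, so [CO3²⁻] = 0.008112 × 5.402 = 0.0438 mmol/L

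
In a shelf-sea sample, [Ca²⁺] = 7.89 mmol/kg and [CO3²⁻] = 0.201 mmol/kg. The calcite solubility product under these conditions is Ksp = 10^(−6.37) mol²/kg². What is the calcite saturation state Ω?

Ksp = 10^(−6.37) = 4.266×10^-7
Ω = [Ca²⁺][CO3²⁻]/Ksp = (7.89×10^-3)(0.201×10^-3) / 4.266×10^-7 = 3.72

Ω = 3.72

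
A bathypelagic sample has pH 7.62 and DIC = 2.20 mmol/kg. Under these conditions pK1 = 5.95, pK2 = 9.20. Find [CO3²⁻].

α₂ = 1 / (1 + [H⁺]/K2 + [H⁺]²/(K1K2)) = 1 / (1 + 10^+1.58 + 10^-0.09)
   = 1 / (1 + 38.019 + 0.81283) = 1/39.832 = 0.02511
[CO3²⁻] = α₂ × DIC = 0.02511 × 2.20 = 0.0552 mmol/kg

[CO3²⁻] = 0.0552 mmol/kg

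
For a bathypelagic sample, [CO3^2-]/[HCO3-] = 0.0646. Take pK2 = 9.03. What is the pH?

From K2 = [H⁺][CO3^2-]/[HCO3-]:  pH = pK2 + log₁₀([CO3^2-]/[HCO3-])
log₁₀(0.0646) = -1.190
pH = 9.03 + (-1.190) = 7.84

pH = 7.84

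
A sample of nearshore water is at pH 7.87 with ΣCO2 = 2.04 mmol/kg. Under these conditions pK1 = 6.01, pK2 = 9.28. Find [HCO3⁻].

[HCO3⁻] = 1.94 mmol/kg

α₁ = 1 / (1 + [H⁺]/K1 + K2/[H⁺]) = 1 / (1 + 10^-1.86 + 10^-1.41)
   = 1 / (1 + 0.013804 + 0.038905) = 1/1.0527 = 0.9499
[HCO3⁻] = α₁ × DIC = 0.9499 × 2.04 = 1.94 mmol/kg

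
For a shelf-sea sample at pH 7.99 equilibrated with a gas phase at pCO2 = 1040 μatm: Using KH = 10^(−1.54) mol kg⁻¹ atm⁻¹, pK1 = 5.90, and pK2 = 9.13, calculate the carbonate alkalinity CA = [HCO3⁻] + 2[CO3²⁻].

CA = 4.22 mmol/kg

[CO2*] = KH · pCO2 = 10^(−1.54) × 1040×10^-6 = 2.999×10^-5 mol/kg
α₀ = 1/(1 + K1/[H⁺] + K1K2/[H⁺]²) = 1/(1 + 10^+2.09 + 10^+0.95) = 0.007522
DIC = [CO2*]/α₀ = 2.999×10^-5 / 0.007522 = 3.987 mmol/kg
CA = (α₁ + 2α₂)·DIC = (0.9254 + 2×0.06704) × 3.987 = 4.22 mmol/kg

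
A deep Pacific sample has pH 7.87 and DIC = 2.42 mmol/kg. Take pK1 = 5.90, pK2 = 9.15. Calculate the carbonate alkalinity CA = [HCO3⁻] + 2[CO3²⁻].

CA = 2.52 mmol/kg

CA = [HCO3⁻] + 2[CO3²⁻] = (α₁ + 2α₂)·DIC
At pH 7.87: [H⁺]/K1 = 10^-1.97 = 0.010715, K2/[H⁺] = 10^-1.28 = 0.052481
α₁ = 1/(1 + 0.010715 + 0.052481) = 1/1.0632 = 0.9406; α₂ = α₁·K2/[H⁺] = 0.04936
α₁ + 2α₂ = 1.0393
CA = 1.0393 × 2.42 = 2.52 mmol/kg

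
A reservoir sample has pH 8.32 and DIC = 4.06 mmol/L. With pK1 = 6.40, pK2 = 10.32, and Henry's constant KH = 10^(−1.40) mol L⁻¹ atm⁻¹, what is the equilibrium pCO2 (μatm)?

pCO2 = 1200 μatm

α₀ = 1 / (1 + K1/[H⁺] + K1K2/[H⁺]²) = 1 / (1 + 10^+1.92 + 10^-0.08)
   = 1 / (1 + 83.176 + 0.83176) = 1/85.008 = 0.01176
[CO2*] = α₀ × DIC = 0.01176 × 4.06 = 0.04776 mmol/L
pCO2 = [CO2*]/KH = 4.776×10^-5 / 3.981×10^-2 = 1200 μatm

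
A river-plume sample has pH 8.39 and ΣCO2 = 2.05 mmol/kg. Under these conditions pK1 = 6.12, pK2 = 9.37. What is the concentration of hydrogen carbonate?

α₁ = 1 / (1 + [H⁺]/K1 + K2/[H⁺]) = 1 / (1 + 10^-2.27 + 10^-0.98)
   = 1 / (1 + 0.0053703 + 0.10471) = 1/1.1101 = 0.9008
[HCO3⁻] = α₁ × DIC = 0.9008 × 2.05 = 1.85 mmol/kg

[HCO3⁻] = 1.85 mmol/kg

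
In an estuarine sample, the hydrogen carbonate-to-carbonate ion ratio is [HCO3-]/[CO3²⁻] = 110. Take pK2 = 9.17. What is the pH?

From K2 = [H⁺][CO3²⁻]/[HCO3-]:  pH = pK2 − log₁₀([HCO3-]/[CO3²⁻])
log₁₀(110) = +2.041
pH = 9.17 − (+2.041) = 7.13

pH = 7.13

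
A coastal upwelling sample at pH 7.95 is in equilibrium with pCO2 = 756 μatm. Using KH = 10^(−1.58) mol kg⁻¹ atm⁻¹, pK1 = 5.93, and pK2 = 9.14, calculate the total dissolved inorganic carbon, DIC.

DIC = 2.24 mmol/kg

[CO2*] = KH · pCO2 = 10^(−1.58) × 756×10^-6 = 1.988×10^-5 mol/kg
α₀ = 1/(1 + K1/[H⁺] + K1K2/[H⁺]²) = 1/(1 + 10^+2.02 + 10^+0.83) = 0.008891
DIC = [CO2*]/α₀ = 1.988×10^-5 / 0.008891 = 2.24 mmol/kg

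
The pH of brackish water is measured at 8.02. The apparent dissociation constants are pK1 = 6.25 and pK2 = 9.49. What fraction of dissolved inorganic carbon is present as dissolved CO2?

α₀ = 0.0162

α₀ = 1 / (1 + K1/[H⁺] + K1K2/[H⁺]²) = 1 / (1 + 10^+1.77 + 10^+0.30)
   = 1 / (1 + 58.884 + 1.9953) = 1/61.880 = 0.01616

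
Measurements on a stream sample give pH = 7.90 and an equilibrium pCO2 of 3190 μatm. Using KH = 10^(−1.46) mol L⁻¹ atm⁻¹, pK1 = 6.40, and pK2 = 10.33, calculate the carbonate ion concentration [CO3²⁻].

[CO3²⁻] = 13.0 μmol/L

[CO2*] = KH · pCO2 = 10^(−1.46) × 3190×10^-6 = 1.106×10^-4 mol/L
α₀ = 1/(1 + K1/[H⁺] + K1K2/[H⁺]²) = 1/(1 + 10^+1.50 + 10^-0.93) = 0.03054
DIC = [CO2*]/α₀ = 1.106×10^-4 / 0.03054 = 3.621 mmol/L
[CO3²⁻] = α₂·DIC; α₂ = 0.003589, so [CO3²⁻] = 0.003589 × 3.621 = 0.0130 mmol/L = 13.0 μmol/L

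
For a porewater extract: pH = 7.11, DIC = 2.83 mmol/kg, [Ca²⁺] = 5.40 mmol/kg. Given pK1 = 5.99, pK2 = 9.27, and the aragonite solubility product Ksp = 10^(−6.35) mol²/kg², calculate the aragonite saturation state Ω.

Ω = 0.219

α₂ = 1 / (1 + [H⁺]/K2 + [H⁺]²/(K1K2)) = 1 / (1 + 10^+2.16 + 10^+1.04)
   = 1 / (1 + 144.54 + 10.965) = 1/156.51 = 0.006389
[CO3²⁻] = α₂ × DIC = 0.006389 × 2.83 = 0.01808 mmol/kg = 18.08 μmol/kg
Ksp = 10^(−6.35) = 4.467×10^-7
Ω = [Ca²⁺][CO3²⁻]/Ksp = (5.40×10^-3)(1.808×10^-5) / 4.467×10^-7 = 0.219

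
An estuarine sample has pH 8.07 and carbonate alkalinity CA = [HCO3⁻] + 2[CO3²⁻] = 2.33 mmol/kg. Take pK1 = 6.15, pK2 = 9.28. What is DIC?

DIC = 2.23 mmol/kg

CA = [HCO3⁻] + 2[CO3²⁻] = (α₁ + 2α₂)·DIC
At pH 8.07: [H⁺]/K1 = 10^-1.92 = 0.012023, K2/[H⁺] = 10^-1.21 = 0.061660
α₁ = 1/(1 + 0.012023 + 0.061660) = 1/1.0737 = 0.9314; α₂ = α₁·K2/[H⁺] = 0.05743
α₁ + 2α₂ = 1.0462
DIC = CA / (α₁ + 2α₂) = 2.33 / 1.0462 = 2.23 mmol/kg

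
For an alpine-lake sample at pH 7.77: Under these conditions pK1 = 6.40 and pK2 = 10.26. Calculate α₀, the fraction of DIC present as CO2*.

α₀ = 0.0408

α₀ = 1 / (1 + K1/[H⁺] + K1K2/[H⁺]²) = 1 / (1 + 10^+1.37 + 10^-1.12)
   = 1 / (1 + 23.442 + 0.075858) = 1/24.518 = 0.04079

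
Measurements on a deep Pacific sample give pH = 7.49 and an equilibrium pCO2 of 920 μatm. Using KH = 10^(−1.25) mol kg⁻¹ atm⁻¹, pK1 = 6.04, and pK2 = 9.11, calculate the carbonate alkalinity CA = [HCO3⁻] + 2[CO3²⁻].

CA = 1.53 mmol/kg

[CO2*] = KH · pCO2 = 10^(−1.25) × 920×10^-6 = 5.174×10^-5 mol/kg
α₀ = 1/(1 + K1/[H⁺] + K1K2/[H⁺]²) = 1/(1 + 10^+1.45 + 10^-0.17) = 0.03349
DIC = [CO2*]/α₀ = 5.174×10^-5 / 0.03349 = 1.545 mmol/kg
CA = (α₁ + 2α₂)·DIC = (0.9439 + 2×0.02264) × 1.545 = 1.53 mmol/kg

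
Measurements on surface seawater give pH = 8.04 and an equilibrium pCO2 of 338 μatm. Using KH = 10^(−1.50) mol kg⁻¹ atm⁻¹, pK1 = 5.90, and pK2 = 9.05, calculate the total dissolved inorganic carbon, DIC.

DIC = 1.63 mmol/kg

[CO2*] = KH · pCO2 = 10^(−1.50) × 338×10^-6 = 1.069×10^-5 mol/kg
α₀ = 1/(1 + K1/[H⁺] + K1K2/[H⁺]²) = 1/(1 + 10^+2.14 + 10^+1.13) = 0.006556
DIC = [CO2*]/α₀ = 1.069×10^-5 / 0.006556 = 1.63 mmol/kg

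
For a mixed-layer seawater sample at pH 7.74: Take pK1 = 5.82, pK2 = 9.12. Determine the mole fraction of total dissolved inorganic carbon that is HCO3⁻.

α₁ = 1 / (1 + [H⁺]/K1 + K2/[H⁺]) = 1 / (1 + 10^-1.92 + 10^-1.38)
   = 1 / (1 + 0.012023 + 0.041687) = 1/1.0537 = 0.9490

α₁ = 0.949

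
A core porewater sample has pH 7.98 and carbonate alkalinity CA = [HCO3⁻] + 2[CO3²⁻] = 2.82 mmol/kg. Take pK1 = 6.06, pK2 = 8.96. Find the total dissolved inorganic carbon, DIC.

CA = [HCO3⁻] + 2[CO3²⁻] = (α₁ + 2α₂)·DIC
At pH 7.98: [H⁺]/K1 = 10^-1.92 = 0.012023, K2/[H⁺] = 10^-0.98 = 0.10471
α₁ = 1/(1 + 0.012023 + 0.10471) = 1/1.1167 = 0.8955; α₂ = α₁·K2/[H⁺] = 0.09377
α₁ + 2α₂ = 1.0830
DIC = CA / (α₁ + 2α₂) = 2.82 / 1.0830 = 2.60 mmol/kg

DIC = 2.60 mmol/kg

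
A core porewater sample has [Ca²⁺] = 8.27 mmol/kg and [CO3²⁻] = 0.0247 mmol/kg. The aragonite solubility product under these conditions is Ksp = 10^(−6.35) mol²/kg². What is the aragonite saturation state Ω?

Ksp = 10^(−6.35) = 4.467×10^-7
Ω = [Ca²⁺][CO3²⁻]/Ksp = (8.27×10^-3)(0.0247×10^-3) / 4.467×10^-7 = 0.457

Ω = 0.457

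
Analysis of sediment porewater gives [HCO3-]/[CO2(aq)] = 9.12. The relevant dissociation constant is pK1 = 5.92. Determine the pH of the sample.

pH = 6.88

From K1 = [H⁺][HCO3-]/[CO2(aq)]:  pH = pK1 + log₁₀([HCO3-]/[CO2(aq)])
log₁₀(9.12) = +0.960
pH = 5.92 + (+0.960) = 6.88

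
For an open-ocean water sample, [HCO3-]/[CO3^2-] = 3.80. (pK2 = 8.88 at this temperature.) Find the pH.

From K2 = [H⁺][CO3^2-]/[HCO3-]:  pH = pK2 − log₁₀([HCO3-]/[CO3^2-])
log₁₀(3.80) = +0.580
pH = 8.88 − (+0.580) = 8.30

pH = 8.30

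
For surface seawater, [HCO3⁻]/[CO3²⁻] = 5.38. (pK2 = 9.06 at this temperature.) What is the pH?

pH = 8.33

From K2 = [H⁺][CO3²⁻]/[HCO3⁻]:  pH = pK2 − log₁₀([HCO3⁻]/[CO3²⁻])
log₁₀(5.38) = +0.731
pH = 9.06 − (+0.731) = 8.33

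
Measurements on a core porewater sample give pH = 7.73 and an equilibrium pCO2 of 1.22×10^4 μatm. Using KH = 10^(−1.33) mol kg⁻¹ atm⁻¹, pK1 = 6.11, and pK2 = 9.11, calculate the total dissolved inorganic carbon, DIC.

DIC = 25.4 mmol/kg

[CO2*] = KH · pCO2 = 10^(−1.33) × 1.22×10^4×10^-6 = 5.706×10^-4 mol/kg
α₀ = 1/(1 + K1/[H⁺] + K1K2/[H⁺]²) = 1/(1 + 10^+1.62 + 10^+0.24) = 0.02251
DIC = [CO2*]/α₀ = 5.706×10^-4 / 0.02251 = 25.4 mmol/kg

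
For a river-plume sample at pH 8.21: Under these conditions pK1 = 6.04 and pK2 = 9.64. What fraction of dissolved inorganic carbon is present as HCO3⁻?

α₁ = 1 / (1 + [H⁺]/K1 + K2/[H⁺]) = 1 / (1 + 10^-2.17 + 10^-1.43)
   = 1 / (1 + 0.0067608 + 0.037154) = 1/1.0439 = 0.9579

α₁ = 0.958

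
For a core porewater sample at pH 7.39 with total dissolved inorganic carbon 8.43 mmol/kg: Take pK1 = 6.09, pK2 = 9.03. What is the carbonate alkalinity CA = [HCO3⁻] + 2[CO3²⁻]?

CA = [HCO3⁻] + 2[CO3²⁻] = (α₁ + 2α₂)·DIC
At pH 7.39: [H⁺]/K1 = 10^-1.30 = 0.050119, K2/[H⁺] = 10^-1.64 = 0.022909
α₁ = 1/(1 + 0.050119 + 0.022909) = 1/1.0730 = 0.9319; α₂ = α₁·K2/[H⁺] = 0.02135
α₁ + 2α₂ = 0.9746
CA = 0.9746 × 8.43 = 8.22 mmol/kg

CA = 8.22 mmol/kg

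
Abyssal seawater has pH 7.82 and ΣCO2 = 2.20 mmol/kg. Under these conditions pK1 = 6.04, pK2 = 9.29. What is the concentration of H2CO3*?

[CO2*] = 0.0348 mmol/kg

α₀ = 1 / (1 + K1/[H⁺] + K1K2/[H⁺]²) = 1 / (1 + 10^+1.78 + 10^+0.31)
   = 1 / (1 + 60.256 + 2.0417) = 1/63.298 = 0.01580
[CO2*] = α₀ × DIC = 0.01580 × 2.20 = 0.0348 mmol/kg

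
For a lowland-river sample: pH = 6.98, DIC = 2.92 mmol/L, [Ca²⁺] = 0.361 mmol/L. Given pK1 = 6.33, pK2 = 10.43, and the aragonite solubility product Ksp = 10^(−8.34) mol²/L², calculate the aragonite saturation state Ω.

α₂ = 1 / (1 + [H⁺]/K2 + [H⁺]²/(K1K2)) = 1 / (1 + 10^+3.45 + 10^+2.80)
   = 1 / (1 + 2818.4 + 630.96) = 1/3450.3 = 0.0002898
[CO3²⁻] = α₂ × DIC = 0.0002898 × 2.92 = 0.0008463 mmol/L = 0.8463 μmol/L
Ksp = 10^(−8.34) = 4.571×10^-9
Ω = [Ca²⁺][CO3²⁻]/Ksp = (0.361×10^-3)(8.463×10^-7) / 4.571×10^-9 = 0.0668

Ω = 0.0668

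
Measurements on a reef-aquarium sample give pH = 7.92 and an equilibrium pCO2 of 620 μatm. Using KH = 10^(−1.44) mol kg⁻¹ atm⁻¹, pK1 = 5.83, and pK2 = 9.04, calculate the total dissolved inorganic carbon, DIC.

[CO2*] = KH · pCO2 = 10^(−1.44) × 620×10^-6 = 2.251×10^-5 mol/kg
α₀ = 1/(1 + K1/[H⁺] + K1K2/[H⁺]²) = 1/(1 + 10^+2.09 + 10^+0.97) = 0.007499
DIC = [CO2*]/α₀ = 2.251×10^-5 / 0.007499 = 3.00 mmol/kg

DIC = 3.00 mmol/kg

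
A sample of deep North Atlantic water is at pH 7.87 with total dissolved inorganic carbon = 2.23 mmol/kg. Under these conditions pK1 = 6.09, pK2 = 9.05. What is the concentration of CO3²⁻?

α₂ = 1 / (1 + [H⁺]/K2 + [H⁺]²/(K1K2)) = 1 / (1 + 10^+1.18 + 10^-0.60)
   = 1 / (1 + 15.136 + 0.25119) = 1/16.387 = 0.06102
[CO3²⁻] = α₂ × DIC = 0.06102 × 2.23 = 0.136 mmol/kg

[CO3²⁻] = 0.136 mmol/kg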